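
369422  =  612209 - 242787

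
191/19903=191/19903 = 0.01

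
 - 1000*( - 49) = 49000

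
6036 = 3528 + 2508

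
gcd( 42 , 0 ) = 42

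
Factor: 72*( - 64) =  -2^9 * 3^2 = -4608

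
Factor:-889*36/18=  - 2^1*7^1 * 127^1  =  - 1778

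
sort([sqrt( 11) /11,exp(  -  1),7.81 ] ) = [sqrt ( 11)/11,exp( - 1 ), 7.81 ]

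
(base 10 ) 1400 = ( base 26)21M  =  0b10101111000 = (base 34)176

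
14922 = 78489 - 63567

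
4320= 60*72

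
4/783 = 4/783 = 0.01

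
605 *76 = 45980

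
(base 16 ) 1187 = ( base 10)4487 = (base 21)a3e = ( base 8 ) 10607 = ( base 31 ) 4KN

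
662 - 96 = 566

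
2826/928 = 3 + 21/464 = 3.05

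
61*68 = 4148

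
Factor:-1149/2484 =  - 383/828 = - 2^( - 2 )*3^(  -  2 )*23^( - 1)*383^1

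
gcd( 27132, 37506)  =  798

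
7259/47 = 154+21/47 = 154.45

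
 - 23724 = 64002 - 87726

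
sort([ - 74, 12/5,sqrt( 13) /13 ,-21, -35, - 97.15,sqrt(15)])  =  [  -  97.15,  -  74 ,  -  35, -21,sqrt (13) /13,  12/5,sqrt(15 ) ]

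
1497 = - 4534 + 6031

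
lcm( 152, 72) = 1368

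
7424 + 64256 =71680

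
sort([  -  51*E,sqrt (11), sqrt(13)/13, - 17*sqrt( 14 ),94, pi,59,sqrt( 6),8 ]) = [ -51*E, - 17*sqrt(14 ),sqrt ( 13)/13,sqrt( 6 ), pi, sqrt( 11),8, 59 , 94]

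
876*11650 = 10205400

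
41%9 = 5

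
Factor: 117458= 2^1*11^1*19^1*281^1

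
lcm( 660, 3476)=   52140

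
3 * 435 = 1305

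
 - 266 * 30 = -7980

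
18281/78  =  234 + 29/78 = 234.37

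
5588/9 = 620  +  8/9 = 620.89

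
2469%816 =21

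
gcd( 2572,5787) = 643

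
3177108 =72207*44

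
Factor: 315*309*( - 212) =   -  2^2*3^3 * 5^1 * 7^1*53^1*103^1 = -  20635020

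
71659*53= 3797927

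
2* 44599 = 89198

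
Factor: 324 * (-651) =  - 2^2*3^5*7^1*31^1 = - 210924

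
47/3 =47/3 = 15.67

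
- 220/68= - 4+13/17 = -3.24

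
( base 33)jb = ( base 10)638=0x27e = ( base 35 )i8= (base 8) 1176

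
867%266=69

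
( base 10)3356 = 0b110100011100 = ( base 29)3sl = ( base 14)131A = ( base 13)16b2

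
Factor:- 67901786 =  - 2^1*811^1*41863^1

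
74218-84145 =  - 9927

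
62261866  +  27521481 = 89783347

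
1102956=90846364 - 89743408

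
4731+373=5104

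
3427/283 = 3427/283 = 12.11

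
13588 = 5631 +7957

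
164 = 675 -511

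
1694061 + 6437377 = 8131438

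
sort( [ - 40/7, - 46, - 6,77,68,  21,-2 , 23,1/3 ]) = [-46,-6, - 40/7, -2 , 1/3, 21 , 23,  68, 77 ]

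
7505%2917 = 1671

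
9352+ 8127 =17479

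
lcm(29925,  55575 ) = 389025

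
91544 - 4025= 87519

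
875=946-71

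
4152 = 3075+1077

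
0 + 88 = 88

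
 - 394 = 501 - 895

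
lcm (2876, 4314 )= 8628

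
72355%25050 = 22255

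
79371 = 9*8819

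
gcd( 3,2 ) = 1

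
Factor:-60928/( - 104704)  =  238/409 = 2^1 *7^1*17^1*409^( - 1 )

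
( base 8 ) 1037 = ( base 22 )12f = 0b1000011111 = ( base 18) 1C3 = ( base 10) 543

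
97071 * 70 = 6794970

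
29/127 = 29/127 = 0.23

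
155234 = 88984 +66250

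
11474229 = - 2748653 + 14222882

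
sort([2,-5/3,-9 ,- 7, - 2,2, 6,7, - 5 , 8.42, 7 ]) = [ - 9, - 7  ,- 5, - 2,-5/3,  2, 2, 6, 7,7, 8.42 ] 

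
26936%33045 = 26936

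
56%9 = 2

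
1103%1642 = 1103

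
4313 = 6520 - 2207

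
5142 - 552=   4590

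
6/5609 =6/5609 = 0.00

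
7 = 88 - 81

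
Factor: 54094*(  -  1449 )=-2^1 * 3^2* 7^1*17^1 * 23^1*37^1*43^1 =-78382206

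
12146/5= 12146/5 = 2429.20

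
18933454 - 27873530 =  - 8940076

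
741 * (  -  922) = -683202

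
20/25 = 4/5 = 0.80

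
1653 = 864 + 789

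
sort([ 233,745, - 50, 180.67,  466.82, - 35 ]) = [ - 50,- 35, 180.67, 233, 466.82, 745 ]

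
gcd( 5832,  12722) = 2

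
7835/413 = 18 + 401/413 = 18.97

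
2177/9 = 241 + 8/9 = 241.89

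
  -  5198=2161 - 7359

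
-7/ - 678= 7/678 = 0.01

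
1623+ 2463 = 4086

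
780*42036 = 32788080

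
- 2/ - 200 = 1/100 = 0.01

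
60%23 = 14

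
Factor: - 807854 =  - 2^1*79^1 * 5113^1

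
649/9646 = 649/9646 = 0.07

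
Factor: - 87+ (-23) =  - 2^1*5^1 * 11^1 = - 110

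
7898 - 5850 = 2048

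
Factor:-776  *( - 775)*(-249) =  - 2^3* 3^1*5^2*31^1*83^1 * 97^1= - 149748600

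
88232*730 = 64409360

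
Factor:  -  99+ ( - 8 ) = -107^1= - 107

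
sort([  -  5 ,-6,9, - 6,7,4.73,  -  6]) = [ - 6,  -  6, - 6, - 5, 4.73,7, 9 ] 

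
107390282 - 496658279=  - 389267997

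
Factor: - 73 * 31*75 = -169725  =  - 3^1*5^2*31^1*73^1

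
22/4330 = 11/2165= 0.01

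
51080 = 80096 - 29016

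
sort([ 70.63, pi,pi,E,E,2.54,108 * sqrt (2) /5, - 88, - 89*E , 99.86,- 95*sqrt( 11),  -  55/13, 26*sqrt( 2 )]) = [  -  95 * sqrt( 11), - 89*E,-88, -55/13,2.54,E, E,  pi,pi , 108*sqrt( 2 ) /5, 26*sqrt(2 ),70.63,99.86 ]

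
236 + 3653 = 3889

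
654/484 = 1 + 85/242 = 1.35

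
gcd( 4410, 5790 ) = 30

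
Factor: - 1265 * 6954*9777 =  - 86006411370= -  2^1*3^2*5^1 *11^1*19^1*23^1*61^1*3259^1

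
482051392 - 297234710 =184816682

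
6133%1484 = 197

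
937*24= 22488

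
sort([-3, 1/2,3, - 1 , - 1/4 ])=[ - 3, - 1, - 1/4,1/2,3]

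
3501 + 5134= 8635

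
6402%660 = 462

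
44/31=1 + 13/31   =  1.42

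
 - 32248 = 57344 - 89592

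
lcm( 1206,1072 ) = 9648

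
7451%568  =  67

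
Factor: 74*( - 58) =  - 4292  =  - 2^2 * 29^1*37^1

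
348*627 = 218196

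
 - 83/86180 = -1  +  86097/86180 = - 0.00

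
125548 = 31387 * 4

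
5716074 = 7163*798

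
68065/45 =1512 + 5/9=1512.56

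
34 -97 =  - 63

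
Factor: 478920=2^3*3^1*5^1*13^1*307^1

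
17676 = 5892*3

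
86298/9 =9588+2/3 = 9588.67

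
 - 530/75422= -265/37711 = - 0.01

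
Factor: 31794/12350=15897/6175 = 3^1 * 5^ ( - 2)* 7^1*13^(-1)*19^( - 1)*757^1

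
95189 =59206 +35983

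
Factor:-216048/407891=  - 2^4*3^1*7^1*11^( - 2 )*643^1*3371^(- 1)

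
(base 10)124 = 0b1111100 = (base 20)64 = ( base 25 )4o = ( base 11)103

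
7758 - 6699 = 1059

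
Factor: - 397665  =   - 3^2*5^1*8837^1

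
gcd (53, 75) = 1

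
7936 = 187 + 7749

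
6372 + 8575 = 14947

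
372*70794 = 26335368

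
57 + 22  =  79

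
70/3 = 23 + 1/3=23.33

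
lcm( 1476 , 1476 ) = 1476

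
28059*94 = 2637546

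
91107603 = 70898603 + 20209000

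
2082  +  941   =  3023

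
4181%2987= 1194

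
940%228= 28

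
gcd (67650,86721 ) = 3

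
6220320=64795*96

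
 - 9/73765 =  - 9/73765 = - 0.00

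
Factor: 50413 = 11^1*4583^1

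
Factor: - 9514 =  -2^1* 67^1*71^1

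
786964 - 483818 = 303146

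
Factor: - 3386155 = -5^1*677231^1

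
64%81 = 64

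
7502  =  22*341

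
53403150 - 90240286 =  - 36837136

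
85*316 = 26860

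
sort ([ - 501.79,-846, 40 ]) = [ - 846, - 501.79 , 40]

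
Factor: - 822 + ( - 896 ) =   -  1718 = -2^1*859^1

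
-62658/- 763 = 62658/763 = 82.12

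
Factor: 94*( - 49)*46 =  - 211876 = - 2^2*7^2 *23^1*47^1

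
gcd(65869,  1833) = 1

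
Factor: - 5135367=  - 3^1*31^1*55219^1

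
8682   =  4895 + 3787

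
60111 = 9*6679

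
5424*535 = 2901840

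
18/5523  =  6/1841 = 0.00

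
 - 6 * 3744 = - 22464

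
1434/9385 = 1434/9385  =  0.15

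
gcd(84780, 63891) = 9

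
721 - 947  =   - 226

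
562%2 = 0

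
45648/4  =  11412 = 11412.00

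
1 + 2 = 3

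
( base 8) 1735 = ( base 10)989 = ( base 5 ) 12424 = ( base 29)153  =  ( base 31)10S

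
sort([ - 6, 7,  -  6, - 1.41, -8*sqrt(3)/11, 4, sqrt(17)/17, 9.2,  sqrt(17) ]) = [ - 6, - 6, - 1.41, - 8 *sqrt ( 3 )/11,  sqrt( 17)/17, 4,sqrt( 17 ),7,  9.2]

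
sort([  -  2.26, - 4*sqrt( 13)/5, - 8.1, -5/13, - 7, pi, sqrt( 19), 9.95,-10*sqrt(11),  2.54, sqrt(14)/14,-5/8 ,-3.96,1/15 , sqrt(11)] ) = [ - 10*sqrt(11), - 8.1,-7, - 3.96, - 4 * sqrt(13 )/5,-2.26, - 5/8, - 5/13,  1/15, sqrt(14 )/14,2.54, pi, sqrt(11), sqrt (19 ),9.95 ]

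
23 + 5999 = 6022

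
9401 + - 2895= 6506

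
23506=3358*7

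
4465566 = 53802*83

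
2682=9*298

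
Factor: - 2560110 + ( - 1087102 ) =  - 2^2 *31^1*67^1*439^1 = -3647212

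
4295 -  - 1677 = 5972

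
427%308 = 119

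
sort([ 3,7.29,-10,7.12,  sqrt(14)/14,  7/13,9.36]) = [ - 10,sqrt( 14)/14, 7/13,  3, 7.12,7.29,9.36 ] 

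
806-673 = 133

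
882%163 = 67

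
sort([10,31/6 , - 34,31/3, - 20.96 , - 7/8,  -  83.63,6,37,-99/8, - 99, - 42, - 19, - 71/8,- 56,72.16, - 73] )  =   [-99, - 83.63,-73,  -  56, - 42,  -  34,-20.96, - 19, - 99/8,-71/8, - 7/8, 31/6, 6,10,31/3 , 37,72.16] 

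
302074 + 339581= 641655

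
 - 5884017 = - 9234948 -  - 3350931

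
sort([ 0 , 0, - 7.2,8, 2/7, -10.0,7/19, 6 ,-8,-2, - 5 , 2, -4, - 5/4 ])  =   [  -  10.0,-8,-7.2 ,-5, - 4,-2,  -  5/4, 0, 0,2/7,7/19,  2,  6, 8] 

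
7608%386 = 274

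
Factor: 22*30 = 660 = 2^2 * 3^1 *5^1*11^1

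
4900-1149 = 3751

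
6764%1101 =158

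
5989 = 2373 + 3616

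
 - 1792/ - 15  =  119  +  7/15 = 119.47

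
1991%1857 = 134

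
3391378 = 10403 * 326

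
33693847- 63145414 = -29451567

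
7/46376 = 7/46376 = 0.00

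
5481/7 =783 = 783.00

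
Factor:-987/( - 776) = 2^( -3)*3^1 * 7^1*47^1 * 97^( - 1 )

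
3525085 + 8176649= 11701734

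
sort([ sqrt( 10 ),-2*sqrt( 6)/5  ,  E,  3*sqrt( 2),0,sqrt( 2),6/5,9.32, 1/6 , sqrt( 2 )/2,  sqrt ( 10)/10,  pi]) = [ - 2 * sqrt(6)/5, 0,1/6 , sqrt(10) /10,  sqrt(2)/2,  6/5, sqrt(2 ),  E,pi,sqrt(10), 3*sqrt ( 2 ),  9.32 ]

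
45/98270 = 9/19654 = 0.00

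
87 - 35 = 52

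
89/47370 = 89/47370= 0.00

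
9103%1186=801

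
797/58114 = 797/58114=0.01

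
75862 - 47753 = 28109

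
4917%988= 965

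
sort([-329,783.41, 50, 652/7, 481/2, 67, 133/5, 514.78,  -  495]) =[ -495,-329,133/5, 50,67,  652/7,481/2,  514.78 , 783.41]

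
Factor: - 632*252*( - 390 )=62112960 = 2^6 * 3^3 * 5^1*7^1*13^1*79^1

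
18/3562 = 9/1781  =  0.01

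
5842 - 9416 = -3574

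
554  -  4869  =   - 4315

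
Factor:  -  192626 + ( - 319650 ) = - 2^2*83^1*1543^1 = - 512276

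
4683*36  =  168588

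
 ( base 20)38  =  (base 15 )48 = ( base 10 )68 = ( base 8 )104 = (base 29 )2a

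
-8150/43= -190+20/43 = - 189.53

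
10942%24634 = 10942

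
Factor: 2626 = 2^1*13^1 * 101^1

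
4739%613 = 448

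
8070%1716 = 1206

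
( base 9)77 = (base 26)2I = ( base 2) 1000110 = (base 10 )70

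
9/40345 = 9/40345 = 0.00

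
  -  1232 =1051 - 2283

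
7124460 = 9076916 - 1952456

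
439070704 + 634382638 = 1073453342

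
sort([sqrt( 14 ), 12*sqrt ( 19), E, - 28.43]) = [- 28.43,E, sqrt(14 ),12 * sqrt( 19) ]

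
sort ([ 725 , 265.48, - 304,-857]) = [ - 857,-304,265.48,725]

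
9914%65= 34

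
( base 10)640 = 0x280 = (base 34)IS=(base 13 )3a3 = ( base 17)23B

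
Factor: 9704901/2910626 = 2^(-1)*3^1*191^1*433^ ( - 1)*3361^ ( - 1)*16937^1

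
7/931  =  1/133=0.01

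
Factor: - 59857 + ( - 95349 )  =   - 155206 = - 2^1  *  71^1 * 1093^1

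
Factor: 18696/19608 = 41/43 = 41^1*43^( - 1)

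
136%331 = 136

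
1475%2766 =1475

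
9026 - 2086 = 6940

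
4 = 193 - 189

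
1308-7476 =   -  6168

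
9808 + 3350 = 13158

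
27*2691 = 72657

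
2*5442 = 10884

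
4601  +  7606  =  12207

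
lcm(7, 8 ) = 56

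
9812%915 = 662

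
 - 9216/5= -1844 + 4/5 = - 1843.20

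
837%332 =173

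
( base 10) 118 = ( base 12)9a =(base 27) 4A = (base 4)1312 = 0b1110110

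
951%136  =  135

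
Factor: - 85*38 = -2^1*5^1*17^1*19^1 =- 3230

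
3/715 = 3/715 = 0.00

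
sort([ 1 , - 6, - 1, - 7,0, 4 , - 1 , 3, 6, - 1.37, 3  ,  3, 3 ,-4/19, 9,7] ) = [ - 7, - 6, - 1.37,  -  1, - 1, - 4/19, 0, 1, 3, 3, 3, 3, 4, 6, 7, 9]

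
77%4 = 1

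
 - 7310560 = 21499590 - 28810150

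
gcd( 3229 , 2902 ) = 1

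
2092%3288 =2092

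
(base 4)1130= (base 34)2o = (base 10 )92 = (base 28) 38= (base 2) 1011100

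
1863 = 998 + 865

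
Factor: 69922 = 2^1*34961^1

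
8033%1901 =429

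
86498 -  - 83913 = 170411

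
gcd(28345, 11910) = 5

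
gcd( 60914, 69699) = 7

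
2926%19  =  0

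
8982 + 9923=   18905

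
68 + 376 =444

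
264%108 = 48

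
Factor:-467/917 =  - 7^(-1 )*131^(  -  1)*467^1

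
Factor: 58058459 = 1069^1*54311^1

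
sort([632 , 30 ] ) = [30,632 ] 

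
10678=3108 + 7570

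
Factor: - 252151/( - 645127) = 7^(-1) * 23^(- 1 )*4007^( - 1)*252151^1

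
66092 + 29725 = 95817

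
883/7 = 126 + 1/7=126.14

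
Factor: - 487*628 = -2^2*157^1* 487^1 = -305836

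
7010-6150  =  860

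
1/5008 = 1/5008 = 0.00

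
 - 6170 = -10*617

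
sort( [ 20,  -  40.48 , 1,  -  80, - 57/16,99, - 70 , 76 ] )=[ - 80, - 70,-40.48, -57/16,1,  20, 76,  99]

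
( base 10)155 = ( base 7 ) 311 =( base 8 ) 233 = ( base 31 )50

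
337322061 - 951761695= - 614439634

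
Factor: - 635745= - 3^1*5^1*11^1*3853^1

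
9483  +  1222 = 10705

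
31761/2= 15880 + 1/2= 15880.50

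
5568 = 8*696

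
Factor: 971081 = 59^1*109^1*151^1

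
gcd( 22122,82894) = 2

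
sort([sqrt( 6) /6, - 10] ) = [ - 10,  sqrt(6) /6]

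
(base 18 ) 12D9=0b1101001000011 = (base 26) 9OF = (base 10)6723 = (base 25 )AIN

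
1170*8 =9360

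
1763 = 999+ 764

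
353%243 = 110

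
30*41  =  1230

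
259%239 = 20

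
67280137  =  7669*8773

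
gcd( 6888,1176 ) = 168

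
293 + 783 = 1076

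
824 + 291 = 1115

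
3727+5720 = 9447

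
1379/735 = 1 + 92/105  =  1.88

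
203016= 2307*88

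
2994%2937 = 57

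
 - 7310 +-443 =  - 7753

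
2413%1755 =658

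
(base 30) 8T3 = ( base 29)9hb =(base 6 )101213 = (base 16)1f89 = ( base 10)8073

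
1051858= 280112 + 771746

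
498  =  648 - 150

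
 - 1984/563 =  - 1984/563 = - 3.52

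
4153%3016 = 1137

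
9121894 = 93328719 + -84206825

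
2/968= 1/484 = 0.00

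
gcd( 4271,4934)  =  1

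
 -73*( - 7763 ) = 566699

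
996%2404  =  996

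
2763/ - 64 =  - 44 + 53/64  =  - 43.17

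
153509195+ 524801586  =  678310781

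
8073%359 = 175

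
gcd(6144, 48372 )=12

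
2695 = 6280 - 3585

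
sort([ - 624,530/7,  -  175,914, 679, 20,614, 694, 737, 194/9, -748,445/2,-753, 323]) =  [-753, - 748, - 624, - 175, 20,  194/9, 530/7, 445/2, 323,614, 679, 694,737, 914 ]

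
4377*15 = 65655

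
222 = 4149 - 3927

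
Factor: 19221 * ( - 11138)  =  -214083498 = - 2^1*3^1 * 43^1*149^1*5569^1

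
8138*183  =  1489254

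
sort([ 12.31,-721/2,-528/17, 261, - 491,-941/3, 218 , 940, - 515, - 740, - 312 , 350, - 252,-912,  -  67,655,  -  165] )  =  [ - 912,  -  740,-515, - 491, - 721/2,-941/3, - 312, - 252, - 165,-67,-528/17 , 12.31 , 218, 261, 350 , 655,940 ]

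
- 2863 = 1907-4770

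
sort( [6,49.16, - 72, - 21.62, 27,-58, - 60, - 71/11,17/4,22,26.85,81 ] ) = [ - 72, - 60, - 58, - 21.62, - 71/11,  17/4,6, 22 , 26.85,27, 49.16,81] 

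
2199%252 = 183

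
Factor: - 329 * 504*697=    - 115573752 = -2^3*  3^2*7^2*17^1*41^1 * 47^1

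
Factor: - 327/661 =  - 3^1*109^1*661^( -1 )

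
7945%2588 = 181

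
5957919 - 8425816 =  -2467897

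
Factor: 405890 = 2^1*5^1*37^1*1097^1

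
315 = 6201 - 5886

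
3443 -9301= -5858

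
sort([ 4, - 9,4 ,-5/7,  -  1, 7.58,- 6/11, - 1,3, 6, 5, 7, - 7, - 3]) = [ - 9,-7, - 3, - 1, - 1, - 5/7, - 6/11, 3,4,4, 5,6, 7,7.58] 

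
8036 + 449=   8485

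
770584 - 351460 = 419124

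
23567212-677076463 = -653509251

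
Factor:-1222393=-1222393^1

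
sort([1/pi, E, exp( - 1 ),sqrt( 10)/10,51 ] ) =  [sqrt (10) /10, 1/pi,exp( - 1),E,51] 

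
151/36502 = 151/36502 = 0.00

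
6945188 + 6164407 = 13109595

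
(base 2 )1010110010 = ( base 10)690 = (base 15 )310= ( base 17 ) 26a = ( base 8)1262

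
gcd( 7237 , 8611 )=1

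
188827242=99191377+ 89635865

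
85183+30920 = 116103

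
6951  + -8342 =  -1391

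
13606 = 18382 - 4776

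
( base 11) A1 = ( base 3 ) 11010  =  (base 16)6F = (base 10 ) 111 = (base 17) 69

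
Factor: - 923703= - 3^1*11^1*23^1*1217^1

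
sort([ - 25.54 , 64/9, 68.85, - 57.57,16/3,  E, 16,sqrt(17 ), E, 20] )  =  [-57.57,-25.54,E,  E,sqrt(17), 16/3,64/9,16,20,68.85]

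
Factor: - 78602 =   -  2^1*39301^1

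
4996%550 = 46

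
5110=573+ 4537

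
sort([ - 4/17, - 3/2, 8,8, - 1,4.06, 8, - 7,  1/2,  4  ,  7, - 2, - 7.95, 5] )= [ - 7.95, - 7 , - 2,  -  3/2, - 1, - 4/17,1/2, 4, 4.06 , 5,  7,8,8,8]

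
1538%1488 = 50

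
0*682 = 0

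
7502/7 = 7502/7=1071.71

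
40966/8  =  5120  +  3/4  =  5120.75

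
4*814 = 3256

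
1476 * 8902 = 13139352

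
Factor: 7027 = 7027^1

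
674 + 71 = 745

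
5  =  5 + 0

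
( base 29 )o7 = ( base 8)1277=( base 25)133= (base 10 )703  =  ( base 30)ND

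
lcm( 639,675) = 47925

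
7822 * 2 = 15644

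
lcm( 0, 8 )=0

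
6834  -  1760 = 5074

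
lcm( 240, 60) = 240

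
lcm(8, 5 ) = 40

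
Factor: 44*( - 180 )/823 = -2^4*3^2*5^1*11^1*823^(-1)=-7920/823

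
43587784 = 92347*472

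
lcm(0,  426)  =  0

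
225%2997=225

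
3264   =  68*48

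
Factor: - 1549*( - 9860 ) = 2^2*5^1*17^1*29^1*1549^1 = 15273140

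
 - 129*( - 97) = 12513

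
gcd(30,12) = 6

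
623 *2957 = 1842211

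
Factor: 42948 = 2^2*3^2*1193^1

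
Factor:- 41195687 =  - 13^1*67^1*47297^1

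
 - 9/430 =-1 + 421/430 = - 0.02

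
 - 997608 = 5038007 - 6035615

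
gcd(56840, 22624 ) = 56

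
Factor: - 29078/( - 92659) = 134/427 = 2^1*7^( - 1 ) * 61^ ( - 1)*67^1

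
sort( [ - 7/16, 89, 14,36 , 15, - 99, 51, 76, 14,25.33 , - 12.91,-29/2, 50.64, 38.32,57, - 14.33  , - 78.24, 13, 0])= [-99, - 78.24 , - 29/2, - 14.33, - 12.91,-7/16, 0, 13, 14, 14, 15, 25.33,36,38.32 , 50.64, 51,57, 76, 89] 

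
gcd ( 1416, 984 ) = 24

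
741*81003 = 60023223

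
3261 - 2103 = 1158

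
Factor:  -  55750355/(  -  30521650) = 11150071/6104330 = 2^( - 1)*5^( - 1)*79^(-1 )*7727^(-1 )*11150071^1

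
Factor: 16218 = 2^1*3^2*17^1* 53^1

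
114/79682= 57/39841  =  0.00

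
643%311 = 21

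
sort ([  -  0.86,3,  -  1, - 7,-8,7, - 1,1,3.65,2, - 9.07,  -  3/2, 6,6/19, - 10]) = [ - 10,- 9.07, - 8,- 7, - 3/2, - 1 ,-1,-0.86 , 6/19, 1,2,3,3.65,6 , 7 ] 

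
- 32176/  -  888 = 4022/111 = 36.23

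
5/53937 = 5/53937=   0.00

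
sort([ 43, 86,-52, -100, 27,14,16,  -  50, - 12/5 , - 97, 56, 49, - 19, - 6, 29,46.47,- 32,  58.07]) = [ - 100, - 97, - 52,  -  50,-32,-19, - 6,-12/5,14, 16, 27, 29, 43, 46.47,49,56, 58.07, 86 ]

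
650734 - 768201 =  - 117467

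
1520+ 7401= 8921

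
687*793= 544791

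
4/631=4/631 =0.01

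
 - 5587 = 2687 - 8274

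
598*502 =300196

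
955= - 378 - -1333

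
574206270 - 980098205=  -  405891935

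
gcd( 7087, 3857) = 19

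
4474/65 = 4474/65 = 68.83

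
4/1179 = 4/1179 =0.00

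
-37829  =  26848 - 64677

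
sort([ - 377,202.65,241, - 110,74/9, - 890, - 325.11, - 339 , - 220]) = [ - 890 , - 377,  -  339 , - 325.11, - 220, - 110,74/9, 202.65, 241]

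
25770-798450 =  - 772680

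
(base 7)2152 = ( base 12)544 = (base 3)1001121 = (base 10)772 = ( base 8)1404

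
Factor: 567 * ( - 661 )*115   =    -  3^4 *5^1*7^1*23^1*661^1= - 43100505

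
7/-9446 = -1 + 9439/9446= - 0.00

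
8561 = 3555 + 5006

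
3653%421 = 285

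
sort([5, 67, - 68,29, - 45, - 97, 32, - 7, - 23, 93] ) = [ - 97, - 68, - 45, - 23, - 7, 5, 29,32,67,  93]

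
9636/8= 1204 + 1/2=1204.50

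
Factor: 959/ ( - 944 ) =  - 2^( - 4 )*7^1*59^( - 1 )*137^1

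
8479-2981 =5498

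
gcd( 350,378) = 14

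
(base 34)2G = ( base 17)4G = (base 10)84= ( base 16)54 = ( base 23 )3f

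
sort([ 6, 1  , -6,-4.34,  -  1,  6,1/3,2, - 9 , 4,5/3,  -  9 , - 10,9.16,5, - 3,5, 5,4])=[ - 10, - 9, - 9, - 6, - 4.34,-3,-1,1/3,1, 5/3,2,4,4,  5,5,5,  6, 6,9.16]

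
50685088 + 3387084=54072172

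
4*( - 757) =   -  3028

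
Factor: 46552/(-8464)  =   - 2^( - 1 )*11^1 =- 11/2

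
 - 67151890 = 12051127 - 79203017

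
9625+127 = 9752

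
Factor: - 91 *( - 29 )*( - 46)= - 121394 = - 2^1*7^1*13^1*23^1*29^1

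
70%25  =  20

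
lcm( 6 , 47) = 282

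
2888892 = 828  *3489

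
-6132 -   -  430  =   -5702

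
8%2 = 0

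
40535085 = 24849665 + 15685420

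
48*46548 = 2234304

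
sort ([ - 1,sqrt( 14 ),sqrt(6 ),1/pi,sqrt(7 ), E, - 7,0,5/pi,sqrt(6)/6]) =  [ - 7,  -  1,0, 1/pi,sqrt(6)/6,5/pi, sqrt(6), sqrt(7 ),E,sqrt(14) ]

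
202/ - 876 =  - 101/438 =-0.23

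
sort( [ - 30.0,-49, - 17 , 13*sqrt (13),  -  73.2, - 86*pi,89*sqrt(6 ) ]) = [ - 86*pi, - 73.2, - 49, - 30.0, - 17, 13*sqrt( 13 ), 89*sqrt(6 )]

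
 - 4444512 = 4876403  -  9320915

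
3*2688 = 8064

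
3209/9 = 3209/9=356.56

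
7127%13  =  3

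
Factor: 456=2^3*3^1*19^1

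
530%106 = 0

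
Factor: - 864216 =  - 2^3*3^3*4001^1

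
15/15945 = 1/1063 = 0.00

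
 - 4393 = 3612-8005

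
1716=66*26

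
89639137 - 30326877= 59312260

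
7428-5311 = 2117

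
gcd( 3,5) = 1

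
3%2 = 1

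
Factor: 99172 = 2^2  *24793^1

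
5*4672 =23360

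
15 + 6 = 21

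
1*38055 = 38055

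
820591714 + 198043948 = 1018635662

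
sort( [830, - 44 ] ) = [ - 44,830 ] 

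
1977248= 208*9506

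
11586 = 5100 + 6486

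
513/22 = 513/22 = 23.32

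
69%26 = 17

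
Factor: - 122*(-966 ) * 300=35355600 = 2^4 * 3^2 * 5^2*7^1 * 23^1*61^1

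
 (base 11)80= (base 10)88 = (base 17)53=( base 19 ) 4C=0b1011000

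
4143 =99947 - 95804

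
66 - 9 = 57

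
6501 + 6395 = 12896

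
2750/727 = 2750/727 = 3.78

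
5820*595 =3462900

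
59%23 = 13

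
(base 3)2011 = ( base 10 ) 58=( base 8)72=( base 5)213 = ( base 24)2A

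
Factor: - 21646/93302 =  - 10823/46651 = - 11^( - 1)*79^1*137^1*4241^( - 1 )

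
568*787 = 447016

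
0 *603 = 0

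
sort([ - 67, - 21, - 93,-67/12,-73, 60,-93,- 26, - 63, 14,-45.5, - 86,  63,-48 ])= [ - 93,-93 , - 86, - 73,  -  67, - 63, - 48,-45.5,  -  26,-21, -67/12, 14 , 60 , 63] 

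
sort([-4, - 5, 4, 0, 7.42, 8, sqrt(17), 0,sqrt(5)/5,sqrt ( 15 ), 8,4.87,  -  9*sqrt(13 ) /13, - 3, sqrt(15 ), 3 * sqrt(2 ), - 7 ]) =[ - 7 ,-5,- 4, - 3, - 9 * sqrt(13 ) /13,  0,0,sqrt( 5) /5,sqrt(15 ), sqrt(15),  4,sqrt(17), 3*sqrt (2), 4.87, 7.42, 8, 8]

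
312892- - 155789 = 468681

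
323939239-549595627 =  - 225656388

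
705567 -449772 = 255795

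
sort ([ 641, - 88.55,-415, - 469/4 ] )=[ - 415, - 469/4 , - 88.55,641 ]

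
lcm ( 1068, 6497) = 77964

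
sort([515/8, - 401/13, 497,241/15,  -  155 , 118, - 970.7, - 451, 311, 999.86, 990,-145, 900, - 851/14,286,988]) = [ - 970.7,-451, - 155,-145,-851/14, -401/13,241/15, 515/8, 118, 286,311, 497, 900, 988, 990, 999.86]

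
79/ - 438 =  - 79/438 = -0.18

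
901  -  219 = 682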